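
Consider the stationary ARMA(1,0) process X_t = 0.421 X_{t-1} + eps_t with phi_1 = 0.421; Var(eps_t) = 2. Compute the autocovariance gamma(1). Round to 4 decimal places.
\gamma(1) = 1.0234

Multiply the model equation by X_{t-k} and take expectations. With theta_0 = psi_0 = 1 and psi_j the MA(infinity) weights, this gives
  gamma(k) - sum_i phi_i gamma(k-i) = c_k,
  c_k = sigma^2 * sum_{j=k..q} theta_j psi_{j-k}   (c_k = 0 for k > q),
using gamma(-m) = gamma(m).
Pure AR (q = 0): c_0 = sigma^2 = 2, c_k = 0 for k >= 1.
Equations for k = 0 and k = 1 (AR order 1):
  gamma(0) = phi_1 gamma(1) + c_0
  gamma(1) = phi_1 gamma(0) + c_1
Substituting the second into the first: gamma(0) (1 - phi_1^2) = c_0 + phi_1 c_1, so
  gamma(0) = c_0 / (1 - phi_1^2) = 2 / (1 - (0.421)^2) = 2 / 0.822759 = 2.430845.
  gamma(1) = phi_1 gamma(0) = (0.421)(2.430845) = 1.023386.
Therefore gamma(1) = 1.0234 (to 4 decimal places).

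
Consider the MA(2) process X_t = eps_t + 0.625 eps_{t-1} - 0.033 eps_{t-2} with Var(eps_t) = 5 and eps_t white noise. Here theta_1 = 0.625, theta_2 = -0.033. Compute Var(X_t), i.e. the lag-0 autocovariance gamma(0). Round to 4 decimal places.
\gamma(0) = 6.9586

For an MA(q) process X_t = eps_t + sum_i theta_i eps_{t-i} with
Var(eps_t) = sigma^2, the variance is
  gamma(0) = sigma^2 * (1 + sum_i theta_i^2).
  sum_i theta_i^2 = (0.625)^2 + (-0.033)^2 = 0.390625 + 0.001089 = 0.391714.
  gamma(0) = 5 * (1 + 0.391714) = 5 * 1.391714 = 6.95857, which rounds to 6.9586.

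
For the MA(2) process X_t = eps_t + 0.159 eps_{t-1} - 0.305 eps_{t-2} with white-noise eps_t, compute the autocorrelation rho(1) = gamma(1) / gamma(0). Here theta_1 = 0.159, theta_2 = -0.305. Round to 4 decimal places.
\rho(1) = 0.0988

For an MA(q) process with theta_0 = 1, the autocovariance is
  gamma(k) = sigma^2 * sum_{i=0..q-k} theta_i * theta_{i+k},
and rho(k) = gamma(k) / gamma(0). Sigma^2 cancels.
  numerator   = (1)*(0.159) + (0.159)*(-0.305) = 0.110505.
  denominator = (1)^2 + (0.159)^2 + (-0.305)^2 = 1.118306.
  rho(1) = 0.110505 / 1.118306 = 0.0988.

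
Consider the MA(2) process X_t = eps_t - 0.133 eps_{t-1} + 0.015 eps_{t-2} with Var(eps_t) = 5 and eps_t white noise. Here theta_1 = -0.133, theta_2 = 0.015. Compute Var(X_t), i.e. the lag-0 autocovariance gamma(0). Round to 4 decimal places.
\gamma(0) = 5.0896

For an MA(q) process X_t = eps_t + sum_i theta_i eps_{t-i} with
Var(eps_t) = sigma^2, the variance is
  gamma(0) = sigma^2 * (1 + sum_i theta_i^2).
  sum_i theta_i^2 = (-0.133)^2 + (0.015)^2 = 0.017689 + 0.000225 = 0.017914.
  gamma(0) = 5 * (1 + 0.017914) = 5 * 1.017914 = 5.08957, which rounds to 5.0896.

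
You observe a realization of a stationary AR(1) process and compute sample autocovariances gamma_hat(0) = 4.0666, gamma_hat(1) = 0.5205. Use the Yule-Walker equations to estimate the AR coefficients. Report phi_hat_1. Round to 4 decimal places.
\hat\phi_{1} = 0.1280

The Yule-Walker equations for an AR(p) process read, in matrix form,
  Gamma_p phi = r_p,   with   (Gamma_p)_{ij} = gamma(|i - j|),
                       (r_p)_i = gamma(i),   i,j = 1..p.
Substitute the sample gammas (Toeplitz matrix and right-hand side of size 1):
  Gamma_p = [[4.0666]]
  r_p     = [0.5205]
With p = 1 this is the single equation gamma(0) phi_1 = gamma(1):
  phi_hat_1 = gamma(1) / gamma(0) = 0.5205 / 4.0666 = 0.1280.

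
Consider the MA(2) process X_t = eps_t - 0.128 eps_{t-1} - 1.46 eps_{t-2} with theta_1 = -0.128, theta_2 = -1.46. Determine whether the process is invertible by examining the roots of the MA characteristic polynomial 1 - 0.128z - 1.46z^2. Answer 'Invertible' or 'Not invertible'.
\text{Not invertible}

The MA(q) characteristic polynomial is P(z) = 1 - 0.128z - 1.46z^2.
Invertibility requires all roots to lie outside the unit circle, i.e. |z| > 1 for every root.
Set 1 + (-0.128) z + (-1.46) z^2 = 0, i.e. a z^2 + b z + c = 0 with a = -1.46, b = -0.128, c = 1.
Discriminant D = b^2 - 4ac = (-0.128)^2 - 4*(-1.46)*1 = 0.016384 - (-5.84) = 5.856384.
D >= 0, so the roots are real: z = (-b +/- sqrt(D)) / (2a) = (0.128 +/- 2.419997) / (-2.92).
  z_1 = (0.128 + 2.419997) / (-2.92) = -0.8726,   |z_1| = 0.8726.
  z_2 = (0.128 - 2.419997) / (-2.92) = 0.7849,   |z_2| = 0.7849.
Moduli of all roots: 0.8726, 0.7849.
All moduli strictly greater than 1? No.
Verdict: Not invertible.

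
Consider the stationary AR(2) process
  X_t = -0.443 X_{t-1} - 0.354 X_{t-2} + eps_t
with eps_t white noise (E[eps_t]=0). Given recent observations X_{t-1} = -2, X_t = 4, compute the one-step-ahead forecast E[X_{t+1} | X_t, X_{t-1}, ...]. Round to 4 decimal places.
E[X_{t+1} \mid \mathcal F_t] = -1.0640

For an AR(p) model X_t = c + sum_i phi_i X_{t-i} + eps_t, the
one-step-ahead conditional mean is
  E[X_{t+1} | X_t, ...] = c + sum_i phi_i X_{t+1-i}.
Substitute known values:
  E[X_{t+1} | ...] = (-0.443) * (4) + (-0.354) * (-2)
                   = -1.0640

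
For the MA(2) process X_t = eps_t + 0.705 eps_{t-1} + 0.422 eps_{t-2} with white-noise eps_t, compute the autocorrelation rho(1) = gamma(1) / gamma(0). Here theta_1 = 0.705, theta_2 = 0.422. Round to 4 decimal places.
\rho(1) = 0.5985

For an MA(q) process with theta_0 = 1, the autocovariance is
  gamma(k) = sigma^2 * sum_{i=0..q-k} theta_i * theta_{i+k},
and rho(k) = gamma(k) / gamma(0). Sigma^2 cancels.
  numerator   = (1)*(0.705) + (0.705)*(0.422) = 1.00251.
  denominator = (1)^2 + (0.705)^2 + (0.422)^2 = 1.675109.
  rho(1) = 1.00251 / 1.675109 = 0.5985.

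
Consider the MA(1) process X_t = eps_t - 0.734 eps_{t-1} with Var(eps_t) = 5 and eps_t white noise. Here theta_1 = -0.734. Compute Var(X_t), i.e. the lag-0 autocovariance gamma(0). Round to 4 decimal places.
\gamma(0) = 7.6938

For an MA(q) process X_t = eps_t + sum_i theta_i eps_{t-i} with
Var(eps_t) = sigma^2, the variance is
  gamma(0) = sigma^2 * (1 + sum_i theta_i^2).
  sum_i theta_i^2 = (-0.734)^2 = 0.538756.
  gamma(0) = 5 * (1 + 0.538756) = 5 * 1.538756 = 7.69378, which rounds to 7.6938.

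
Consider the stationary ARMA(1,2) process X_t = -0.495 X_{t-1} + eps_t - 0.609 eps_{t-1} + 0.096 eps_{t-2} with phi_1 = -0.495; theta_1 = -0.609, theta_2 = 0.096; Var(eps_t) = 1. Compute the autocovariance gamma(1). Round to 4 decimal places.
\gamma(1) = -2.0839

Multiply the model equation by X_{t-k} and take expectations. With theta_0 = psi_0 = 1 and psi_j the MA(infinity) weights, this gives
  gamma(k) - sum_i phi_i gamma(k-i) = c_k,
  c_k = sigma^2 * sum_{j=k..q} theta_j psi_{j-k}   (c_k = 0 for k > q),
using gamma(-m) = gamma(m).
psi-weights needed (psi_j = theta_j + sum_i phi_i psi_{j-i}):
  psi_1 = theta_1 + phi_1 = -0.609 + (-0.495) = -1.104
  psi_2 = theta_2 + phi_1 psi_1 = 0.096 + (-0.495)(-1.104) = 0.64248
Right-hand sides:
  c_0 = sigma^2 (1 + theta_1 psi_1 + theta_2 psi_2) = 1 * (1 + (-0.609)(-1.104) + (0.096)(0.64248)) = 1 * 1.734014 = 1.734014
  c_1 = sigma^2 (theta_1 + theta_2 psi_1) = 1 * (-0.609 + (0.096)(-1.104)) = -0.714984
  c_2 = sigma^2 theta_2 = 1 * (0.096) = 0.096
Equations for k = 0 and k = 1 (AR order 1):
  gamma(0) = phi_1 gamma(1) + c_0
  gamma(1) = phi_1 gamma(0) + c_1
Substituting the second into the first: gamma(0) (1 - phi_1^2) = c_0 + phi_1 c_1, so
  gamma(0) = (c_0 + phi_1 c_1) / (1 - phi_1^2) = (1.734014 + (-0.495)(-0.714984)) / (1 - (-0.495)^2) = 2.087931 / 0.754975 = 2.765563.
  gamma(1) = phi_1 gamma(0) + c_1 = (-0.495)(2.765563) + (-0.714984) = -2.083938.
Therefore gamma(1) = -2.0839 (to 4 decimal places).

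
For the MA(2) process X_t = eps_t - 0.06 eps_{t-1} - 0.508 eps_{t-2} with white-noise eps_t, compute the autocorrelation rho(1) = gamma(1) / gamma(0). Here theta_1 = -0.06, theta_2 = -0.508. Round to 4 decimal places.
\rho(1) = -0.0234

For an MA(q) process with theta_0 = 1, the autocovariance is
  gamma(k) = sigma^2 * sum_{i=0..q-k} theta_i * theta_{i+k},
and rho(k) = gamma(k) / gamma(0). Sigma^2 cancels.
  numerator   = (1)*(-0.06) + (-0.06)*(-0.508) = -0.02952.
  denominator = (1)^2 + (-0.06)^2 + (-0.508)^2 = 1.261664.
  rho(1) = -0.02952 / 1.261664 = -0.0234.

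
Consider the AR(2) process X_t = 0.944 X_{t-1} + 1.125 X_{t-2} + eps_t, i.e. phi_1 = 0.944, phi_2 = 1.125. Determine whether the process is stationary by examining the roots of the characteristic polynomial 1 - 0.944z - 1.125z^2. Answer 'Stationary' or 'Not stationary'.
\text{Not stationary}

The AR(p) characteristic polynomial is P(z) = 1 - 0.944z - 1.125z^2.
Stationarity requires all roots to lie outside the unit circle, i.e. |z| > 1 for every root.
Set 1 + (-0.944) z + (-1.125) z^2 = 0, i.e. a z^2 + b z + c = 0 with a = -1.125, b = -0.944, c = 1.
Discriminant D = b^2 - 4ac = (-0.944)^2 - 4*(-1.125)*1 = 0.891136 - (-4.5) = 5.391136.
D >= 0, so the roots are real: z = (-b +/- sqrt(D)) / (2a) = (0.944 +/- 2.321882) / (-2.25).
  z_1 = (0.944 + 2.321882) / (-2.25) = -1.4515,   |z_1| = 1.4515.
  z_2 = (0.944 - 2.321882) / (-2.25) = 0.6124,   |z_2| = 0.6124.
Moduli of all roots: 1.4515, 0.6124.
All moduli strictly greater than 1? No.
Verdict: Not stationary.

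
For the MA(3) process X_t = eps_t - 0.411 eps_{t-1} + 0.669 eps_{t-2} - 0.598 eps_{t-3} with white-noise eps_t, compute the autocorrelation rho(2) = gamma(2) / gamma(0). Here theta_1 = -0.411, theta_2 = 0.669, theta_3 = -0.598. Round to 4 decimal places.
\rho(2) = 0.4634

For an MA(q) process with theta_0 = 1, the autocovariance is
  gamma(k) = sigma^2 * sum_{i=0..q-k} theta_i * theta_{i+k},
and rho(k) = gamma(k) / gamma(0). Sigma^2 cancels.
  numerator   = (1)*(0.669) + (-0.411)*(-0.598) = 0.914778.
  denominator = (1)^2 + (-0.411)^2 + (0.669)^2 + (-0.598)^2 = 1.974086.
  rho(2) = 0.914778 / 1.974086 = 0.4634.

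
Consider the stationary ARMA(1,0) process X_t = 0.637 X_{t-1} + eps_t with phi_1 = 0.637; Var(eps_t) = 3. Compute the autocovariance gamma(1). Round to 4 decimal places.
\gamma(1) = 3.2159

Multiply the model equation by X_{t-k} and take expectations. With theta_0 = psi_0 = 1 and psi_j the MA(infinity) weights, this gives
  gamma(k) - sum_i phi_i gamma(k-i) = c_k,
  c_k = sigma^2 * sum_{j=k..q} theta_j psi_{j-k}   (c_k = 0 for k > q),
using gamma(-m) = gamma(m).
Pure AR (q = 0): c_0 = sigma^2 = 3, c_k = 0 for k >= 1.
Equations for k = 0 and k = 1 (AR order 1):
  gamma(0) = phi_1 gamma(1) + c_0
  gamma(1) = phi_1 gamma(0) + c_1
Substituting the second into the first: gamma(0) (1 - phi_1^2) = c_0 + phi_1 c_1, so
  gamma(0) = c_0 / (1 - phi_1^2) = 3 / (1 - (0.637)^2) = 3 / 0.594231 = 5.048542.
  gamma(1) = phi_1 gamma(0) = (0.637)(5.048542) = 3.215921.
Therefore gamma(1) = 3.2159 (to 4 decimal places).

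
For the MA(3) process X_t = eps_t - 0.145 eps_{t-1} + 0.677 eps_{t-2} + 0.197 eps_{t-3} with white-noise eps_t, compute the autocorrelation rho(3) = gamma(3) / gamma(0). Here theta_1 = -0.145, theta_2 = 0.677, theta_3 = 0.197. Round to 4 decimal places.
\rho(3) = 0.1298

For an MA(q) process with theta_0 = 1, the autocovariance is
  gamma(k) = sigma^2 * sum_{i=0..q-k} theta_i * theta_{i+k},
and rho(k) = gamma(k) / gamma(0). Sigma^2 cancels.
  numerator   = (1)*(0.197) = 0.197.
  denominator = (1)^2 + (-0.145)^2 + (0.677)^2 + (0.197)^2 = 1.518163.
  rho(3) = 0.197 / 1.518163 = 0.1298.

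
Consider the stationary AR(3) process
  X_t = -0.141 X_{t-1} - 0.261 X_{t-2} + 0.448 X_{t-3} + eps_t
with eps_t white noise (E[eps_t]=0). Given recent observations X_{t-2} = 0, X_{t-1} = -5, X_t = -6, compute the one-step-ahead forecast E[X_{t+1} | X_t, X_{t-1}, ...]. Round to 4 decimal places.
E[X_{t+1} \mid \mathcal F_t] = 2.1510

For an AR(p) model X_t = c + sum_i phi_i X_{t-i} + eps_t, the
one-step-ahead conditional mean is
  E[X_{t+1} | X_t, ...] = c + sum_i phi_i X_{t+1-i}.
Substitute known values:
  E[X_{t+1} | ...] = (-0.141) * (-6) + (-0.261) * (-5) + (0.448) * (0)
                   = 2.1510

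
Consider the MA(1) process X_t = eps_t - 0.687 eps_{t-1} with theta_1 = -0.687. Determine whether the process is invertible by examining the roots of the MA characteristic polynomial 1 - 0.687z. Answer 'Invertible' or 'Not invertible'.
\text{Invertible}

The MA(q) characteristic polynomial is P(z) = 1 - 0.687z.
Invertibility requires all roots to lie outside the unit circle, i.e. |z| > 1 for every root.
This is linear in z: 1 + (-0.687) z = 0  =>  z = -1/(-0.687) = 1.455604,  |z| = 1.455604.
Moduli of all roots: 1.4556.
All moduli strictly greater than 1? Yes.
Verdict: Invertible.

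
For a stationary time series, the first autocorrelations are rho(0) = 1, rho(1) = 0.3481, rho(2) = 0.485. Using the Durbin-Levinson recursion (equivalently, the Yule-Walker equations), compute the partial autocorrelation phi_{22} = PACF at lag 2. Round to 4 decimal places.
\phi_{22} = 0.4140

The PACF at lag k is phi_{kk}, the last component of the solution
to the Yule-Walker system G_k phi = r_k where
  (G_k)_{ij} = rho(|i - j|), (r_k)_i = rho(i), i,j = 1..k.
Equivalently, Durbin-Levinson gives phi_{kk} iteratively:
  phi_{11} = rho(1)
  phi_{kk} = [rho(k) - sum_{j=1..k-1} phi_{k-1,j} rho(k-j)]
            / [1 - sum_{j=1..k-1} phi_{k-1,j} rho(j)],
  phi_{k,j} = phi_{k-1,j} - phi_{kk} phi_{k-1,k-j},  j = 1..k-1.
Step k = 1:
  phi_11 = rho(1) = 0.3481.
Step k = 2:
  phi_22 = [rho(2) - phi_11 rho(1)] / [1 - phi_11 rho(1)] = [0.485 - (0.3481)(0.3481)] / [1 - (0.3481)(0.3481)]
         = 0.36382639 / 0.87882639 = 0.414.
Therefore phi_{22} = 0.4140.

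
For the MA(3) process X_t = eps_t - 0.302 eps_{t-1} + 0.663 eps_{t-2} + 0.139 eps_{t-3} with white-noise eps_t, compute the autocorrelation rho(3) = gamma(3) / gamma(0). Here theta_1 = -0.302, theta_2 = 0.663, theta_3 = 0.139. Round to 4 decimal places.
\rho(3) = 0.0897

For an MA(q) process with theta_0 = 1, the autocovariance is
  gamma(k) = sigma^2 * sum_{i=0..q-k} theta_i * theta_{i+k},
and rho(k) = gamma(k) / gamma(0). Sigma^2 cancels.
  numerator   = (1)*(0.139) = 0.139.
  denominator = (1)^2 + (-0.302)^2 + (0.663)^2 + (0.139)^2 = 1.550094.
  rho(3) = 0.139 / 1.550094 = 0.0897.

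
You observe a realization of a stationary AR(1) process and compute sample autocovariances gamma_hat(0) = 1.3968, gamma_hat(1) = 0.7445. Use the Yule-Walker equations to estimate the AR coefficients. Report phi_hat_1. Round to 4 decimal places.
\hat\phi_{1} = 0.5330

The Yule-Walker equations for an AR(p) process read, in matrix form,
  Gamma_p phi = r_p,   with   (Gamma_p)_{ij} = gamma(|i - j|),
                       (r_p)_i = gamma(i),   i,j = 1..p.
Substitute the sample gammas (Toeplitz matrix and right-hand side of size 1):
  Gamma_p = [[1.3968]]
  r_p     = [0.7445]
With p = 1 this is the single equation gamma(0) phi_1 = gamma(1):
  phi_hat_1 = gamma(1) / gamma(0) = 0.7445 / 1.3968 = 0.5330.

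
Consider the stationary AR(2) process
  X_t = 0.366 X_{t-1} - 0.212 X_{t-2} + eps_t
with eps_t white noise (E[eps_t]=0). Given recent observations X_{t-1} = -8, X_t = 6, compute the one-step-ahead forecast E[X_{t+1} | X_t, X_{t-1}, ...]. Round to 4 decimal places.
E[X_{t+1} \mid \mathcal F_t] = 3.8920

For an AR(p) model X_t = c + sum_i phi_i X_{t-i} + eps_t, the
one-step-ahead conditional mean is
  E[X_{t+1} | X_t, ...] = c + sum_i phi_i X_{t+1-i}.
Substitute known values:
  E[X_{t+1} | ...] = (0.366) * (6) + (-0.212) * (-8)
                   = 3.8920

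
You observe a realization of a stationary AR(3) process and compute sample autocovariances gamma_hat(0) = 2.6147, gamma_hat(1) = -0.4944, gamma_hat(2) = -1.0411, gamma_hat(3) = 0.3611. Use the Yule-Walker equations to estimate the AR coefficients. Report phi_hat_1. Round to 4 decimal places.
\hat\phi_{1} = -0.3070

The Yule-Walker equations for an AR(p) process read, in matrix form,
  Gamma_p phi = r_p,   with   (Gamma_p)_{ij} = gamma(|i - j|),
                       (r_p)_i = gamma(i),   i,j = 1..p.
Substitute the sample gammas (Toeplitz matrix and right-hand side of size 3):
  Gamma_p = [[2.6147, -0.4944, -1.0411], [-0.4944, 2.6147, -0.4944], [-1.0411, -0.4944, 2.6147]]
  r_p     = [-0.4944, -1.0411, 0.3611]
Written out (R1..R3):
  (R1) 2.6147 phi_1 - 0.4944 phi_2 - 1.0411 phi_3 = -0.4944
  (R2) -0.4944 phi_1 + 2.6147 phi_2 - 0.4944 phi_3 = -1.0411
  (R3) -1.0411 phi_1 - 0.4944 phi_2 + 2.6147 phi_3 = 0.3611
Gaussian elimination:
  R2 <- R2 - (-0.4944/2.6147) R1 = R2 - (-0.189085) R1:  2.521216 phi_2 - 0.691256 phi_3 = -1.134584
  R3 <- R3 - (-1.0411/2.6147) R1 = R3 - (-0.398172) R1:  -0.691256 phi_2 + 2.200163 phi_3 = 0.164244
  R3 <- R3 - (-0.691256/2.521216) R2 = R3 - (-0.274176) R2:  2.010638 phi_3 = -0.146831
Back-substitution:
  phi_hat_3 = -0.146831 / 2.010638 = -0.073027
  phi_hat_2 = (-1.134584 - (-0.691256)(-0.073027)) / 2.521216 = -0.470037
  phi_hat_1 = (-0.4944 - (-0.4944)(-0.470037) - (-1.0411)(-0.073027)) / 2.6147 = -0.307039
So phi_hat = [-0.3070, -0.4700, -0.0730].
Therefore phi_hat_1 = -0.3070.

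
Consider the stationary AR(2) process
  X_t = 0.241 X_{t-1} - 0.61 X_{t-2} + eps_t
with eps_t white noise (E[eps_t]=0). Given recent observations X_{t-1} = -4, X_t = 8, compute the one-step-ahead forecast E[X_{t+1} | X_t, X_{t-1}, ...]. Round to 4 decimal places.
E[X_{t+1} \mid \mathcal F_t] = 4.3680

For an AR(p) model X_t = c + sum_i phi_i X_{t-i} + eps_t, the
one-step-ahead conditional mean is
  E[X_{t+1} | X_t, ...] = c + sum_i phi_i X_{t+1-i}.
Substitute known values:
  E[X_{t+1} | ...] = (0.241) * (8) + (-0.61) * (-4)
                   = 4.3680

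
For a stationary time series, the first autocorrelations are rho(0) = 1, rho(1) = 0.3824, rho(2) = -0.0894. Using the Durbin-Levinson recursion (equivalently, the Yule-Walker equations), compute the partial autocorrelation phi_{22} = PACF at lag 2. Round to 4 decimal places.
\phi_{22} = -0.2760

The PACF at lag k is phi_{kk}, the last component of the solution
to the Yule-Walker system G_k phi = r_k where
  (G_k)_{ij} = rho(|i - j|), (r_k)_i = rho(i), i,j = 1..k.
Equivalently, Durbin-Levinson gives phi_{kk} iteratively:
  phi_{11} = rho(1)
  phi_{kk} = [rho(k) - sum_{j=1..k-1} phi_{k-1,j} rho(k-j)]
            / [1 - sum_{j=1..k-1} phi_{k-1,j} rho(j)],
  phi_{k,j} = phi_{k-1,j} - phi_{kk} phi_{k-1,k-j},  j = 1..k-1.
Step k = 1:
  phi_11 = rho(1) = 0.3824.
Step k = 2:
  phi_22 = [rho(2) - phi_11 rho(1)] / [1 - phi_11 rho(1)] = [-0.0894 - (0.3824)(0.3824)] / [1 - (0.3824)(0.3824)]
         = -0.23562976 / 0.85377024 = -0.276.
Therefore phi_{22} = -0.2760.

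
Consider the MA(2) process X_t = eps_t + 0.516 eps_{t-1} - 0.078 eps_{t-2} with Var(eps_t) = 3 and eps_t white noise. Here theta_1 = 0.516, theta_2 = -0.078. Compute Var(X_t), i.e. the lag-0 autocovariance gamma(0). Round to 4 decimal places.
\gamma(0) = 3.8170

For an MA(q) process X_t = eps_t + sum_i theta_i eps_{t-i} with
Var(eps_t) = sigma^2, the variance is
  gamma(0) = sigma^2 * (1 + sum_i theta_i^2).
  sum_i theta_i^2 = (0.516)^2 + (-0.078)^2 = 0.266256 + 0.006084 = 0.27234.
  gamma(0) = 3 * (1 + 0.27234) = 3 * 1.27234 = 3.81702, which rounds to 3.8170.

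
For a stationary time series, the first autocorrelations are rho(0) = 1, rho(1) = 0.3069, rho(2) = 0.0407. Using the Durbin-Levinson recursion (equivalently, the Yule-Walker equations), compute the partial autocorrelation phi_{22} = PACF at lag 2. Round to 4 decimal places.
\phi_{22} = -0.0590

The PACF at lag k is phi_{kk}, the last component of the solution
to the Yule-Walker system G_k phi = r_k where
  (G_k)_{ij} = rho(|i - j|), (r_k)_i = rho(i), i,j = 1..k.
Equivalently, Durbin-Levinson gives phi_{kk} iteratively:
  phi_{11} = rho(1)
  phi_{kk} = [rho(k) - sum_{j=1..k-1} phi_{k-1,j} rho(k-j)]
            / [1 - sum_{j=1..k-1} phi_{k-1,j} rho(j)],
  phi_{k,j} = phi_{k-1,j} - phi_{kk} phi_{k-1,k-j},  j = 1..k-1.
Step k = 1:
  phi_11 = rho(1) = 0.3069.
Step k = 2:
  phi_22 = [rho(2) - phi_11 rho(1)] / [1 - phi_11 rho(1)] = [0.0407 - (0.3069)(0.3069)] / [1 - (0.3069)(0.3069)]
         = -0.05348761 / 0.90581239 = -0.059.
Therefore phi_{22} = -0.0590.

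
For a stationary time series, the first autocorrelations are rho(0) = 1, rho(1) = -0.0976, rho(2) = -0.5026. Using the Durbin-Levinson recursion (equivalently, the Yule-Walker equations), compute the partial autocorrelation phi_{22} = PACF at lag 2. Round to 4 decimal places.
\phi_{22} = -0.5171

The PACF at lag k is phi_{kk}, the last component of the solution
to the Yule-Walker system G_k phi = r_k where
  (G_k)_{ij} = rho(|i - j|), (r_k)_i = rho(i), i,j = 1..k.
Equivalently, Durbin-Levinson gives phi_{kk} iteratively:
  phi_{11} = rho(1)
  phi_{kk} = [rho(k) - sum_{j=1..k-1} phi_{k-1,j} rho(k-j)]
            / [1 - sum_{j=1..k-1} phi_{k-1,j} rho(j)],
  phi_{k,j} = phi_{k-1,j} - phi_{kk} phi_{k-1,k-j},  j = 1..k-1.
Step k = 1:
  phi_11 = rho(1) = -0.0976.
Step k = 2:
  phi_22 = [rho(2) - phi_11 rho(1)] / [1 - phi_11 rho(1)] = [-0.5026 - (-0.0976)(-0.0976)] / [1 - (-0.0976)(-0.0976)]
         = -0.51212576 / 0.99047424 = -0.5171.
Therefore phi_{22} = -0.5171.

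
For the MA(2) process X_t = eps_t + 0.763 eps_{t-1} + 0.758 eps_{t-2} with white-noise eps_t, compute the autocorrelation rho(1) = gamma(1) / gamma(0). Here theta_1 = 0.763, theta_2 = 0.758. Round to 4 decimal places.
\rho(1) = 0.6219

For an MA(q) process with theta_0 = 1, the autocovariance is
  gamma(k) = sigma^2 * sum_{i=0..q-k} theta_i * theta_{i+k},
and rho(k) = gamma(k) / gamma(0). Sigma^2 cancels.
  numerator   = (1)*(0.763) + (0.763)*(0.758) = 1.341354.
  denominator = (1)^2 + (0.763)^2 + (0.758)^2 = 2.156733.
  rho(1) = 1.341354 / 2.156733 = 0.6219.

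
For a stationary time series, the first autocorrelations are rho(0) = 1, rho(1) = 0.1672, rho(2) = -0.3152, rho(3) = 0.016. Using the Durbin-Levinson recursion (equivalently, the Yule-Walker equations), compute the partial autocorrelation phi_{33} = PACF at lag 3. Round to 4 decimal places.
\phi_{33} = 0.1720

The PACF at lag k is phi_{kk}, the last component of the solution
to the Yule-Walker system G_k phi = r_k where
  (G_k)_{ij} = rho(|i - j|), (r_k)_i = rho(i), i,j = 1..k.
Equivalently, Durbin-Levinson gives phi_{kk} iteratively:
  phi_{11} = rho(1)
  phi_{kk} = [rho(k) - sum_{j=1..k-1} phi_{k-1,j} rho(k-j)]
            / [1 - sum_{j=1..k-1} phi_{k-1,j} rho(j)],
  phi_{k,j} = phi_{k-1,j} - phi_{kk} phi_{k-1,k-j},  j = 1..k-1.
Step k = 1:
  phi_11 = rho(1) = 0.1672.
Step k = 2:
  phi_22 = [rho(2) - phi_11 rho(1)] / [1 - phi_11 rho(1)] = [-0.3152 - (0.1672)(0.1672)] / [1 - (0.1672)(0.1672)]
         = -0.34315584 / 0.97204416 = -0.353025.
  Update: phi_21 = phi_11 - phi_22 phi_11 = 0.1672 - (-0.353025)(0.1672) = 0.226226.
Step k = 3:
  phi_33 = [rho(3) - phi_21 rho(2) - phi_22 rho(1)] / [1 - phi_21 rho(1) - phi_22 rho(2)]
    numerator   = 0.016 - (0.226226)(-0.3152) - (-0.353025)(0.1672) = 0.14633213
    denominator = 1 - (0.226226)(0.1672) - (-0.353025)(-0.3152) = 0.85090159
  phi_33 = 0.14633213 / 0.85090159 = 0.172.
Therefore phi_{33} = 0.1720.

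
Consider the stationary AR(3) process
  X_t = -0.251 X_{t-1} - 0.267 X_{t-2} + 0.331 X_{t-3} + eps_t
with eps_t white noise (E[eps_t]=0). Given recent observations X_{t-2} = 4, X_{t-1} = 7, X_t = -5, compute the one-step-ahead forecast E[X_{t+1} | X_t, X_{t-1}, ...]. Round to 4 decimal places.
E[X_{t+1} \mid \mathcal F_t] = 0.7100

For an AR(p) model X_t = c + sum_i phi_i X_{t-i} + eps_t, the
one-step-ahead conditional mean is
  E[X_{t+1} | X_t, ...] = c + sum_i phi_i X_{t+1-i}.
Substitute known values:
  E[X_{t+1} | ...] = (-0.251) * (-5) + (-0.267) * (7) + (0.331) * (4)
                   = 0.7100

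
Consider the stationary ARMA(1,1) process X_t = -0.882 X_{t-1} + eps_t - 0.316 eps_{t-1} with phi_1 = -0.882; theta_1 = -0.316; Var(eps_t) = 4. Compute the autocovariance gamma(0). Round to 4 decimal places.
\gamma(0) = 29.8507

Multiply the model equation by X_{t-k} and take expectations. With theta_0 = psi_0 = 1 and psi_j the MA(infinity) weights, this gives
  gamma(k) - sum_i phi_i gamma(k-i) = c_k,
  c_k = sigma^2 * sum_{j=k..q} theta_j psi_{j-k}   (c_k = 0 for k > q),
using gamma(-m) = gamma(m).
psi-weights needed (psi_j = theta_j + sum_i phi_i psi_{j-i}):
  psi_1 = theta_1 + phi_1 = -0.316 + (-0.882) = -1.198
Right-hand sides:
  c_0 = sigma^2 (1 + theta_1 psi_1) = 4 * (1 + (-0.316)(-1.198)) = 4 * 1.378568 = 5.514272
  c_1 = sigma^2 theta_1 = 4 * (-0.316) = -1.264
  c_2 = 0
Equations for k = 0 and k = 1 (AR order 1):
  gamma(0) = phi_1 gamma(1) + c_0
  gamma(1) = phi_1 gamma(0) + c_1
Substituting the second into the first: gamma(0) (1 - phi_1^2) = c_0 + phi_1 c_1, so
  gamma(0) = (c_0 + phi_1 c_1) / (1 - phi_1^2) = (5.514272 + (-0.882)(-1.264)) / (1 - (-0.882)^2) = 6.62912 / 0.222076 = 29.850682.
Therefore gamma(0) = 29.8507 (to 4 decimal places).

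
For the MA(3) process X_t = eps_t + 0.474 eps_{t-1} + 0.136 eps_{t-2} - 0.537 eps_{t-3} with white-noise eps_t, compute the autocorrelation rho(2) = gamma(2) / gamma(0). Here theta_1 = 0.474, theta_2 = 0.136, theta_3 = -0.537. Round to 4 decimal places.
\rho(2) = -0.0774

For an MA(q) process with theta_0 = 1, the autocovariance is
  gamma(k) = sigma^2 * sum_{i=0..q-k} theta_i * theta_{i+k},
and rho(k) = gamma(k) / gamma(0). Sigma^2 cancels.
  numerator   = (1)*(0.136) + (0.474)*(-0.537) = -0.118538.
  denominator = (1)^2 + (0.474)^2 + (0.136)^2 + (-0.537)^2 = 1.531541.
  rho(2) = -0.118538 / 1.531541 = -0.0774.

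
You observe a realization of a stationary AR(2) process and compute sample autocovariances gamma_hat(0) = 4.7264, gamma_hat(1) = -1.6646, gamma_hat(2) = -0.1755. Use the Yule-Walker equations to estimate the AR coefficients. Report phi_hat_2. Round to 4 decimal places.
\hat\phi_{2} = -0.1840

The Yule-Walker equations for an AR(p) process read, in matrix form,
  Gamma_p phi = r_p,   with   (Gamma_p)_{ij} = gamma(|i - j|),
                       (r_p)_i = gamma(i),   i,j = 1..p.
Substitute the sample gammas (Toeplitz matrix and right-hand side of size 2):
  Gamma_p = [[4.7264, -1.6646], [-1.6646, 4.7264]]
  r_p     = [-1.6646, -0.1755]
Written out:
  4.7264 phi_1 - 1.6646 phi_2 = -1.6646
  -1.6646 phi_1 + 4.7264 phi_2 = -0.1755
Solve by Cramer's rule:
  det = gamma(0)^2 - gamma(1)^2 = (4.7264)^2 - (-1.6646)^2 = 22.33885696 - 2.77089316 = 19.5679638
  phi_hat_1 = [gamma(1) gamma(0) - gamma(1) gamma(2)] / det = [(-1.6646)(4.7264) - (-1.6646)(-0.1755)] / 19.5679638 = -8.15970274 / 19.5679638 = -0.417
  phi_hat_2 = [gamma(0) gamma(2) - gamma(1)^2] / det = [(4.7264)(-0.1755) - (-1.6646)^2] / 19.5679638 = -3.60037636 / 19.5679638 = -0.184
So phi_hat = [-0.4170, -0.1840].
Therefore phi_hat_2 = -0.1840.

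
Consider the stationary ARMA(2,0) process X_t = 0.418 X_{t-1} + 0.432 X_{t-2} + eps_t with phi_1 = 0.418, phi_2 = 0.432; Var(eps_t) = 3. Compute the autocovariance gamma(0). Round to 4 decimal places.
\gamma(0) = 8.0456

Multiply the model equation by X_{t-k} and take expectations. With theta_0 = psi_0 = 1 and psi_j the MA(infinity) weights, this gives
  gamma(k) - sum_i phi_i gamma(k-i) = c_k,
  c_k = sigma^2 * sum_{j=k..q} theta_j psi_{j-k}   (c_k = 0 for k > q),
using gamma(-m) = gamma(m).
Pure AR (q = 0): c_0 = sigma^2 = 3, c_k = 0 for k >= 1.
Equations for k = 0, 1, 2 (AR order 2, c_2 = 0):
  (E0) gamma(0) = phi_1 gamma(1) + phi_2 gamma(2) + c_0
  (E1) gamma(1) = phi_1 gamma(0) + phi_2 gamma(1) + c_1
  (E2) gamma(2) = phi_1 gamma(1) + phi_2 gamma(0)
From (E1): gamma(1) = A gamma(0) + B with
  A = phi_1 / (1 - phi_2) = 0.418 / 0.568 = 0.735915,   B = c_1 / (1 - phi_2) = 0 / 0.568 = 0.
Insert (E2) into (E0): gamma(0) (1 - phi_2^2) = phi_1 (1 + phi_2) gamma(1) + c_0.
  phi_1 (1 + phi_2) = (0.418)(1.432) = 0.598576,   1 - phi_2^2 = 0.813376.
Replace gamma(1) by A gamma(0) + B and collect gamma(0):
  gamma(0) [0.813376 - (0.598576)(0.735915)] = c_0 = 3
  gamma(0) * 0.372875 = 3
  gamma(0) = 3 / 0.372875 = 8.045599.
Therefore gamma(0) = 8.0456 (to 4 decimal places).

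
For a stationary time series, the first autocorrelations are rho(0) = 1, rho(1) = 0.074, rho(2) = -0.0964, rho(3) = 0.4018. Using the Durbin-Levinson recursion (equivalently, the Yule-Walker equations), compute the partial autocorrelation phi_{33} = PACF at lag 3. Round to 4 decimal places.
\phi_{33} = 0.4240

The PACF at lag k is phi_{kk}, the last component of the solution
to the Yule-Walker system G_k phi = r_k where
  (G_k)_{ij} = rho(|i - j|), (r_k)_i = rho(i), i,j = 1..k.
Equivalently, Durbin-Levinson gives phi_{kk} iteratively:
  phi_{11} = rho(1)
  phi_{kk} = [rho(k) - sum_{j=1..k-1} phi_{k-1,j} rho(k-j)]
            / [1 - sum_{j=1..k-1} phi_{k-1,j} rho(j)],
  phi_{k,j} = phi_{k-1,j} - phi_{kk} phi_{k-1,k-j},  j = 1..k-1.
Step k = 1:
  phi_11 = rho(1) = 0.074.
Step k = 2:
  phi_22 = [rho(2) - phi_11 rho(1)] / [1 - phi_11 rho(1)] = [-0.0964 - (0.074)(0.074)] / [1 - (0.074)(0.074)]
         = -0.101876 / 0.994524 = -0.102437.
  Update: phi_21 = phi_11 - phi_22 phi_11 = 0.074 - (-0.102437)(0.074) = 0.08158.
Step k = 3:
  phi_33 = [rho(3) - phi_21 rho(2) - phi_22 rho(1)] / [1 - phi_21 rho(1) - phi_22 rho(2)]
    numerator   = 0.4018 - (0.08158)(-0.0964) - (-0.102437)(0.074) = 0.41724468
    denominator = 1 - (0.08158)(0.074) - (-0.102437)(-0.0964) = 0.98408813
  phi_33 = 0.41724468 / 0.98408813 = 0.424.
Therefore phi_{33} = 0.4240.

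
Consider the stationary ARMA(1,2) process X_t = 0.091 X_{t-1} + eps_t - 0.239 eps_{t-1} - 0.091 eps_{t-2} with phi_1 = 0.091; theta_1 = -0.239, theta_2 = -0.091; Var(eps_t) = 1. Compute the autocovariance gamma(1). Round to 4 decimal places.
\gamma(1) = -0.1315

Multiply the model equation by X_{t-k} and take expectations. With theta_0 = psi_0 = 1 and psi_j the MA(infinity) weights, this gives
  gamma(k) - sum_i phi_i gamma(k-i) = c_k,
  c_k = sigma^2 * sum_{j=k..q} theta_j psi_{j-k}   (c_k = 0 for k > q),
using gamma(-m) = gamma(m).
psi-weights needed (psi_j = theta_j + sum_i phi_i psi_{j-i}):
  psi_1 = theta_1 + phi_1 = -0.239 + (0.091) = -0.148
  psi_2 = theta_2 + phi_1 psi_1 = -0.091 + (0.091)(-0.148) = -0.104468
Right-hand sides:
  c_0 = sigma^2 (1 + theta_1 psi_1 + theta_2 psi_2) = 1 * (1 + (-0.239)(-0.148) + (-0.091)(-0.104468)) = 1 * 1.044879 = 1.044879
  c_1 = sigma^2 (theta_1 + theta_2 psi_1) = 1 * (-0.239 + (-0.091)(-0.148)) = -0.225532
  c_2 = sigma^2 theta_2 = 1 * (-0.091) = -0.091
Equations for k = 0 and k = 1 (AR order 1):
  gamma(0) = phi_1 gamma(1) + c_0
  gamma(1) = phi_1 gamma(0) + c_1
Substituting the second into the first: gamma(0) (1 - phi_1^2) = c_0 + phi_1 c_1, so
  gamma(0) = (c_0 + phi_1 c_1) / (1 - phi_1^2) = (1.044879 + (0.091)(-0.225532)) / (1 - (0.091)^2) = 1.024355 / 0.991719 = 1.032909.
  gamma(1) = phi_1 gamma(0) + c_1 = (0.091)(1.032909) + (-0.225532) = -0.131537.
Therefore gamma(1) = -0.1315 (to 4 decimal places).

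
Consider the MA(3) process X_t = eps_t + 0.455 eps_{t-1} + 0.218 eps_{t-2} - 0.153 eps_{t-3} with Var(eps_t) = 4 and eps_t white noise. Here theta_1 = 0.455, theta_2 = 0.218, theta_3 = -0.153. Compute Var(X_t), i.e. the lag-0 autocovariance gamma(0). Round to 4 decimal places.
\gamma(0) = 5.1118

For an MA(q) process X_t = eps_t + sum_i theta_i eps_{t-i} with
Var(eps_t) = sigma^2, the variance is
  gamma(0) = sigma^2 * (1 + sum_i theta_i^2).
  sum_i theta_i^2 = (0.455)^2 + (0.218)^2 + (-0.153)^2 = 0.207025 + 0.047524 + 0.023409 = 0.277958.
  gamma(0) = 4 * (1 + 0.277958) = 4 * 1.277958 = 5.111832, which rounds to 5.1118.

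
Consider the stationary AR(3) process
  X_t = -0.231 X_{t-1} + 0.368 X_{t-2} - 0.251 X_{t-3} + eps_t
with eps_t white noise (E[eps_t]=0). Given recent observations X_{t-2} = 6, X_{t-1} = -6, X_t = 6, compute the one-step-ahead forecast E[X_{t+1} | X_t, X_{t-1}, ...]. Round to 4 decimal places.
E[X_{t+1} \mid \mathcal F_t] = -5.1000

For an AR(p) model X_t = c + sum_i phi_i X_{t-i} + eps_t, the
one-step-ahead conditional mean is
  E[X_{t+1} | X_t, ...] = c + sum_i phi_i X_{t+1-i}.
Substitute known values:
  E[X_{t+1} | ...] = (-0.231) * (6) + (0.368) * (-6) + (-0.251) * (6)
                   = -5.1000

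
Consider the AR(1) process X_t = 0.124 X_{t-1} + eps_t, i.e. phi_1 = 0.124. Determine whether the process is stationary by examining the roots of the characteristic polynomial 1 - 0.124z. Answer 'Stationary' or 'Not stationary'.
\text{Stationary}

The AR(p) characteristic polynomial is P(z) = 1 - 0.124z.
Stationarity requires all roots to lie outside the unit circle, i.e. |z| > 1 for every root.
This is linear in z: 1 + (-0.124) z = 0  =>  z = -1/(-0.124) = 8.064516,  |z| = 8.064516.
Moduli of all roots: 8.0645.
All moduli strictly greater than 1? Yes.
Verdict: Stationary.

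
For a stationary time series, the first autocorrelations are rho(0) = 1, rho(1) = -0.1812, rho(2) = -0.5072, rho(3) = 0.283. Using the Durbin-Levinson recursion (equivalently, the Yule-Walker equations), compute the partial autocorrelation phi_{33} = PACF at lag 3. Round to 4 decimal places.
\phi_{33} = 0.0580

The PACF at lag k is phi_{kk}, the last component of the solution
to the Yule-Walker system G_k phi = r_k where
  (G_k)_{ij} = rho(|i - j|), (r_k)_i = rho(i), i,j = 1..k.
Equivalently, Durbin-Levinson gives phi_{kk} iteratively:
  phi_{11} = rho(1)
  phi_{kk} = [rho(k) - sum_{j=1..k-1} phi_{k-1,j} rho(k-j)]
            / [1 - sum_{j=1..k-1} phi_{k-1,j} rho(j)],
  phi_{k,j} = phi_{k-1,j} - phi_{kk} phi_{k-1,k-j},  j = 1..k-1.
Step k = 1:
  phi_11 = rho(1) = -0.1812.
Step k = 2:
  phi_22 = [rho(2) - phi_11 rho(1)] / [1 - phi_11 rho(1)] = [-0.5072 - (-0.1812)(-0.1812)] / [1 - (-0.1812)(-0.1812)]
         = -0.54003344 / 0.96716656 = -0.558367.
  Update: phi_21 = phi_11 - phi_22 phi_11 = -0.1812 - (-0.558367)(-0.1812) = -0.282376.
Step k = 3:
  phi_33 = [rho(3) - phi_21 rho(2) - phi_22 rho(1)] / [1 - phi_21 rho(1) - phi_22 rho(2)]
    numerator   = 0.283 - (-0.282376)(-0.5072) - (-0.558367)(-0.1812) = 0.03860287
    denominator = 1 - (-0.282376)(-0.1812) - (-0.558367)(-0.5072) = 0.66562996
  phi_33 = 0.03860287 / 0.66562996 = 0.058.
Therefore phi_{33} = 0.0580.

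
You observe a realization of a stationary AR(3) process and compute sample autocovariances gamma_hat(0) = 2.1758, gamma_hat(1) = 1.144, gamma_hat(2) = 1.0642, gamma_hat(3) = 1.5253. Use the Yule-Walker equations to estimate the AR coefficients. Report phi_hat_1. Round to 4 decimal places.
\hat\phi_{1} = 0.2090

The Yule-Walker equations for an AR(p) process read, in matrix form,
  Gamma_p phi = r_p,   with   (Gamma_p)_{ij} = gamma(|i - j|),
                       (r_p)_i = gamma(i),   i,j = 1..p.
Substitute the sample gammas (Toeplitz matrix and right-hand side of size 3):
  Gamma_p = [[2.1758, 1.144, 1.0642], [1.144, 2.1758, 1.144], [1.0642, 1.144, 2.1758]]
  r_p     = [1.144, 1.0642, 1.5253]
Written out (R1..R3):
  (R1) 2.1758 phi_1 + 1.144 phi_2 + 1.0642 phi_3 = 1.144
  (R2) 1.144 phi_1 + 2.1758 phi_2 + 1.144 phi_3 = 1.0642
  (R3) 1.0642 phi_1 + 1.144 phi_2 + 2.1758 phi_3 = 1.5253
Gaussian elimination:
  R2 <- R2 - (1.144/2.1758) R1 = R2 - (0.525784) R1:  1.574304 phi_2 + 0.584461 phi_3 = 0.462704
  R3 <- R3 - (1.0642/2.1758) R1 = R3 - (0.489107) R1:  0.584461 phi_2 + 1.655292 phi_3 = 0.965761
  R3 <- R3 - (0.584461/1.574304) R2 = R3 - (0.371251) R2:  1.43831 phi_3 = 0.793982
Back-substitution:
  phi_hat_3 = 0.793982 / 1.43831 = 0.552024
  phi_hat_2 = (0.462704 - (0.584461)(0.552024)) / 1.574304 = 0.088971
  phi_hat_1 = (1.144 - (1.144)(0.088971) - (1.0642)(0.552024)) / 2.1758 = 0.209005
So phi_hat = [0.2090, 0.0890, 0.5520].
Therefore phi_hat_1 = 0.2090.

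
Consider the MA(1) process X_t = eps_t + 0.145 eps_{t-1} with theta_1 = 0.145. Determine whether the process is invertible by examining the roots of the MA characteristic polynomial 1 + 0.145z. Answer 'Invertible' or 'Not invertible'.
\text{Invertible}

The MA(q) characteristic polynomial is P(z) = 1 + 0.145z.
Invertibility requires all roots to lie outside the unit circle, i.e. |z| > 1 for every root.
This is linear in z: 1 + (0.145) z = 0  =>  z = -1/(0.145) = -6.896552,  |z| = 6.896552.
Moduli of all roots: 6.8966.
All moduli strictly greater than 1? Yes.
Verdict: Invertible.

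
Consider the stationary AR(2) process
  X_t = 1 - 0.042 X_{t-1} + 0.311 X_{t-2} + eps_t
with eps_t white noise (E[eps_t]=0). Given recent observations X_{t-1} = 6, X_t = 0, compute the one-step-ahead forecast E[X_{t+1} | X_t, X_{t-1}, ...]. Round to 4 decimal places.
E[X_{t+1} \mid \mathcal F_t] = 2.8660

For an AR(p) model X_t = c + sum_i phi_i X_{t-i} + eps_t, the
one-step-ahead conditional mean is
  E[X_{t+1} | X_t, ...] = c + sum_i phi_i X_{t+1-i}.
Substitute known values:
  E[X_{t+1} | ...] = 1 + (-0.042) * (0) + (0.311) * (6)
                   = 2.8660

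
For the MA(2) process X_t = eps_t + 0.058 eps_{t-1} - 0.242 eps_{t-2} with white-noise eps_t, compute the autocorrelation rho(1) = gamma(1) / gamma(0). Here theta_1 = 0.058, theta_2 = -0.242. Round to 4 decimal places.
\rho(1) = 0.0414

For an MA(q) process with theta_0 = 1, the autocovariance is
  gamma(k) = sigma^2 * sum_{i=0..q-k} theta_i * theta_{i+k},
and rho(k) = gamma(k) / gamma(0). Sigma^2 cancels.
  numerator   = (1)*(0.058) + (0.058)*(-0.242) = 0.043964.
  denominator = (1)^2 + (0.058)^2 + (-0.242)^2 = 1.061928.
  rho(1) = 0.043964 / 1.061928 = 0.0414.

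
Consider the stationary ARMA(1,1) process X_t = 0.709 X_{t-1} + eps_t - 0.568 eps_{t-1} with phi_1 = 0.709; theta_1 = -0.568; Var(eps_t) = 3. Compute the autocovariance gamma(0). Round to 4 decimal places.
\gamma(0) = 3.1199

Multiply the model equation by X_{t-k} and take expectations. With theta_0 = psi_0 = 1 and psi_j the MA(infinity) weights, this gives
  gamma(k) - sum_i phi_i gamma(k-i) = c_k,
  c_k = sigma^2 * sum_{j=k..q} theta_j psi_{j-k}   (c_k = 0 for k > q),
using gamma(-m) = gamma(m).
psi-weights needed (psi_j = theta_j + sum_i phi_i psi_{j-i}):
  psi_1 = theta_1 + phi_1 = -0.568 + (0.709) = 0.141
Right-hand sides:
  c_0 = sigma^2 (1 + theta_1 psi_1) = 3 * (1 + (-0.568)(0.141)) = 3 * 0.919912 = 2.759736
  c_1 = sigma^2 theta_1 = 3 * (-0.568) = -1.704
  c_2 = 0
Equations for k = 0 and k = 1 (AR order 1):
  gamma(0) = phi_1 gamma(1) + c_0
  gamma(1) = phi_1 gamma(0) + c_1
Substituting the second into the first: gamma(0) (1 - phi_1^2) = c_0 + phi_1 c_1, so
  gamma(0) = (c_0 + phi_1 c_1) / (1 - phi_1^2) = (2.759736 + (0.709)(-1.704)) / (1 - (0.709)^2) = 1.5516 / 0.497319 = 3.119929.
Therefore gamma(0) = 3.1199 (to 4 decimal places).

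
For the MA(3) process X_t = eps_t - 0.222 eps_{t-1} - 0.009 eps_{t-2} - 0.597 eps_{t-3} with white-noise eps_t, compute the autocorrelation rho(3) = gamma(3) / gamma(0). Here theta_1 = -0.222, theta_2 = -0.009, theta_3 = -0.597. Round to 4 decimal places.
\rho(3) = -0.4247

For an MA(q) process with theta_0 = 1, the autocovariance is
  gamma(k) = sigma^2 * sum_{i=0..q-k} theta_i * theta_{i+k},
and rho(k) = gamma(k) / gamma(0). Sigma^2 cancels.
  numerator   = (1)*(-0.597) = -0.597.
  denominator = (1)^2 + (-0.222)^2 + (-0.009)^2 + (-0.597)^2 = 1.405774.
  rho(3) = -0.597 / 1.405774 = -0.4247.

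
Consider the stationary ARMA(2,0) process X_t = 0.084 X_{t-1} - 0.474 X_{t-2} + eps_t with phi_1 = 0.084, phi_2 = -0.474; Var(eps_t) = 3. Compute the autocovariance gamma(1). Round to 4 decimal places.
\gamma(1) = 0.2212

Multiply the model equation by X_{t-k} and take expectations. With theta_0 = psi_0 = 1 and psi_j the MA(infinity) weights, this gives
  gamma(k) - sum_i phi_i gamma(k-i) = c_k,
  c_k = sigma^2 * sum_{j=k..q} theta_j psi_{j-k}   (c_k = 0 for k > q),
using gamma(-m) = gamma(m).
Pure AR (q = 0): c_0 = sigma^2 = 3, c_k = 0 for k >= 1.
Equations for k = 0, 1, 2 (AR order 2, c_2 = 0):
  (E0) gamma(0) = phi_1 gamma(1) + phi_2 gamma(2) + c_0
  (E1) gamma(1) = phi_1 gamma(0) + phi_2 gamma(1) + c_1
  (E2) gamma(2) = phi_1 gamma(1) + phi_2 gamma(0)
From (E1): gamma(1) = A gamma(0) + B with
  A = phi_1 / (1 - phi_2) = 0.084 / 1.474 = 0.056988,   B = c_1 / (1 - phi_2) = 0 / 1.474 = 0.
Insert (E2) into (E0): gamma(0) (1 - phi_2^2) = phi_1 (1 + phi_2) gamma(1) + c_0.
  phi_1 (1 + phi_2) = (0.084)(0.526) = 0.044184,   1 - phi_2^2 = 0.775324.
Replace gamma(1) by A gamma(0) + B and collect gamma(0):
  gamma(0) [0.775324 - (0.044184)(0.056988)] = c_0 = 3
  gamma(0) * 0.772806 = 3
  gamma(0) = 3 / 0.772806 = 3.881957.
  gamma(1) = A gamma(0) = (0.056988)(3.881957) = 0.221224.
Therefore gamma(1) = 0.2212 (to 4 decimal places).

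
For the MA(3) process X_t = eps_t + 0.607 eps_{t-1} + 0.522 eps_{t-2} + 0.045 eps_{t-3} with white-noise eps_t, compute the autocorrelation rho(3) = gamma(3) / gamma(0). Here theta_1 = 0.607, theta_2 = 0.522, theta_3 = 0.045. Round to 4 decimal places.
\rho(3) = 0.0274

For an MA(q) process with theta_0 = 1, the autocovariance is
  gamma(k) = sigma^2 * sum_{i=0..q-k} theta_i * theta_{i+k},
and rho(k) = gamma(k) / gamma(0). Sigma^2 cancels.
  numerator   = (1)*(0.045) = 0.045.
  denominator = (1)^2 + (0.607)^2 + (0.522)^2 + (0.045)^2 = 1.642958.
  rho(3) = 0.045 / 1.642958 = 0.0274.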